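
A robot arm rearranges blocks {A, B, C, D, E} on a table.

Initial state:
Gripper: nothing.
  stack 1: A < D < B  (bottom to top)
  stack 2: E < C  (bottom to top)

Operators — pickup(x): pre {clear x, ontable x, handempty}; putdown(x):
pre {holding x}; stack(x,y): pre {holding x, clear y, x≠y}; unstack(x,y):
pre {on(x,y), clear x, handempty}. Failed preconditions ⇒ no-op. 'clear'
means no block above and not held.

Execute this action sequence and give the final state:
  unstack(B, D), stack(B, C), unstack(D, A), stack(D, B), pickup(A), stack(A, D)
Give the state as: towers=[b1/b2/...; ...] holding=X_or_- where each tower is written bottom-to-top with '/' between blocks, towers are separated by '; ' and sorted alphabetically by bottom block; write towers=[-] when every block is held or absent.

step 1 (unstack(B, D)): towers=[A/D; E/C] holding=B
step 2 (stack(B, C)): towers=[A/D; E/C/B] holding=-
step 3 (unstack(D, A)): towers=[A; E/C/B] holding=D
step 4 (stack(D, B)): towers=[A; E/C/B/D] holding=-
step 5 (pickup(A)): towers=[E/C/B/D] holding=A
step 6 (stack(A, D)): towers=[E/C/B/D/A] holding=-

towers=[E/C/B/D/A] holding=-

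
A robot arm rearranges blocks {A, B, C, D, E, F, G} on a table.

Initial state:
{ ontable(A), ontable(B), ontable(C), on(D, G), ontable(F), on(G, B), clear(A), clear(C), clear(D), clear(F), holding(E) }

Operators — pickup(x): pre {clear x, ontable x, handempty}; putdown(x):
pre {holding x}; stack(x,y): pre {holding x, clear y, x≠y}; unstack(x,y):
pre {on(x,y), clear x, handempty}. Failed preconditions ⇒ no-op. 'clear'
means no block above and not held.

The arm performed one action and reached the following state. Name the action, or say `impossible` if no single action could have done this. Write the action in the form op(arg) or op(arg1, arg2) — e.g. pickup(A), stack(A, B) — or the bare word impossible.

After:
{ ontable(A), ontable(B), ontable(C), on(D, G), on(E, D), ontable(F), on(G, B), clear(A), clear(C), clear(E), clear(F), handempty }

target: towers=[A; B/G/D/E; C; F] holding=-
        putdown(E) → towers=[A; B/G/D; C; E; F] holding=-
       stack(E, F) → towers=[A; B/G/D; C; F/E] holding=-
       stack(E, D) → towers=[A; B/G/D/E; C; F] holding=-  ← match
       stack(E, A) → towers=[A/E; B/G/D; C; F] holding=-
       stack(E, C) → towers=[A; B/G/D; C/E; F] holding=-

stack(E, D)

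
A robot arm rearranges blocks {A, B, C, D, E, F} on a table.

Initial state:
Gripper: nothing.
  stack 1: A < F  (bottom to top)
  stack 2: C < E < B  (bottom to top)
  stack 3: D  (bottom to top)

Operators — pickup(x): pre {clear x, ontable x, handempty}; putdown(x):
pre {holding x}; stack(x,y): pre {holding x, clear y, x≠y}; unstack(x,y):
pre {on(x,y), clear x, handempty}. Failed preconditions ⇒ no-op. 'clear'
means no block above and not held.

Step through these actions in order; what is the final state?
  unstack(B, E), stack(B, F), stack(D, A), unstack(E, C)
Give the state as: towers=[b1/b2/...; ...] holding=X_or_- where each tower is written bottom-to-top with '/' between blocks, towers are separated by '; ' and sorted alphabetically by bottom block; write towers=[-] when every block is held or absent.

step 1 (unstack(B, E)): towers=[A/F; C/E; D] holding=B
step 2 (stack(B, F)): towers=[A/F/B; C/E; D] holding=-
step 3 (stack(D, A)) [no-op]: towers=[A/F/B; C/E; D] holding=-
step 4 (unstack(E, C)): towers=[A/F/B; C; D] holding=E

towers=[A/F/B; C; D] holding=E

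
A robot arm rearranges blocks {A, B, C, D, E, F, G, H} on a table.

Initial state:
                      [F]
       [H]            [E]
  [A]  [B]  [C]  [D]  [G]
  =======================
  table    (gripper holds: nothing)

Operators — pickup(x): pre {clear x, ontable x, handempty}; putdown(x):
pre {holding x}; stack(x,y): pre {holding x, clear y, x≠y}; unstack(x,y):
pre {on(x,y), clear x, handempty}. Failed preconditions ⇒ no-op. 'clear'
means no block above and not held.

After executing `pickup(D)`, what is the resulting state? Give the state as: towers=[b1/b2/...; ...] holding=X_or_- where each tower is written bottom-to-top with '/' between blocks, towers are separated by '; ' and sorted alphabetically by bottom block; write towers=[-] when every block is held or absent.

before: towers=[A; B/H; C; D; G/E/F] holding=-
pre[pickup(D)]: clear(D) yes, ontable(D) yes, handempty yes
all met → apply pickup(D)
after:  towers=[A; B/H; C; G/E/F] holding=D

towers=[A; B/H; C; G/E/F] holding=D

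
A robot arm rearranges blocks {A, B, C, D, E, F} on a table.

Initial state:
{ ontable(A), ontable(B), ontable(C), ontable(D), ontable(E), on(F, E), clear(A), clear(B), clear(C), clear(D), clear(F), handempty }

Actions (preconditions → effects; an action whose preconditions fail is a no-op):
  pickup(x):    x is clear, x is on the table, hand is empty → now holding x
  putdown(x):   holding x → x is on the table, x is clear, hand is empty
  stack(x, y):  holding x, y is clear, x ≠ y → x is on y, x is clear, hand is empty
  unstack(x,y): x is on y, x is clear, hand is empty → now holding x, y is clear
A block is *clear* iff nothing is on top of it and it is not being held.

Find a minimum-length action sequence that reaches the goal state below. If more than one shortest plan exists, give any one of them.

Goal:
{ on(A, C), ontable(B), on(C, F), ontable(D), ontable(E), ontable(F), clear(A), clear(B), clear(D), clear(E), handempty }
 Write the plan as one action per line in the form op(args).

unstack(F, E)
putdown(F)
pickup(C)
stack(C, F)
pickup(A)
stack(A, C)

step 1 (unstack(F, E)): towers=[A; B; C; D; E] holding=F
step 2 (putdown(F)): towers=[A; B; C; D; E; F] holding=-
step 3 (pickup(C)): towers=[A; B; D; E; F] holding=C
step 4 (stack(C, F)): towers=[A; B; D; E; F/C] holding=-
step 5 (pickup(A)): towers=[B; D; E; F/C] holding=A
step 6 (stack(A, C)): towers=[B; D; E; F/C/A] holding=-
goal check: towers=[B; D; E; F/C/A] holding=- — reached (length 6, optimal by BFS)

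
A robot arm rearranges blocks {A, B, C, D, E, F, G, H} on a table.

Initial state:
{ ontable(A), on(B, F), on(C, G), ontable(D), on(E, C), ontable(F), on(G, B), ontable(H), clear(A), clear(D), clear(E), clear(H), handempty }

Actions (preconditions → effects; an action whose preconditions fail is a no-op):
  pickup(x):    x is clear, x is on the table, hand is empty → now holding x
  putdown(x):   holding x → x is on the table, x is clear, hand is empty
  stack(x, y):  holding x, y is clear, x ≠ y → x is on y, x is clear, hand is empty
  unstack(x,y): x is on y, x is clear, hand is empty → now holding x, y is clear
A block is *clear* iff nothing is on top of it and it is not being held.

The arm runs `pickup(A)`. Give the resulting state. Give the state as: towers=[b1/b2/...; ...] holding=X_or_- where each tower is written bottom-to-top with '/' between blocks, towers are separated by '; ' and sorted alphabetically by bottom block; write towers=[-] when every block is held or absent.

towers=[D; F/B/G/C/E; H] holding=A

before: towers=[A; D; F/B/G/C/E; H] holding=-
pre[pickup(A)]: clear(A) ok, ontable(A) ok, handempty ok
all met → apply pickup(A)
after:  towers=[D; F/B/G/C/E; H] holding=A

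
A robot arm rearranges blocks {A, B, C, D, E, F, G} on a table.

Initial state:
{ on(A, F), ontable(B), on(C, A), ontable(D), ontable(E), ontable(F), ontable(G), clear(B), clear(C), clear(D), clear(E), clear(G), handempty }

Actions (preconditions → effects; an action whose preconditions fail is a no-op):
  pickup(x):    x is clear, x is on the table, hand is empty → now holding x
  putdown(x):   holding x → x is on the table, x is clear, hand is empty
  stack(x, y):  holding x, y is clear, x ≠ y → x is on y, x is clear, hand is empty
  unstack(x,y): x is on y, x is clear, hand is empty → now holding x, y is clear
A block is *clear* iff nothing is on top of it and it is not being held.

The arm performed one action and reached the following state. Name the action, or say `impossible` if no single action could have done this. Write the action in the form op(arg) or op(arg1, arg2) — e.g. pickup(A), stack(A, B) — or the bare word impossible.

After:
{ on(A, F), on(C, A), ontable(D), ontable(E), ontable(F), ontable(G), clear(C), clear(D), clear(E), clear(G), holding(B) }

target: towers=[D; E; F/A/C; G] holding=B
         pickup(B) → towers=[D; E; F/A/C; G] holding=B  ← match
         pickup(G) → towers=[B; D; E; F/A/C] holding=G
         pickup(D) → towers=[B; E; F/A/C; G] holding=D
         pickup(E) → towers=[B; D; F/A/C; G] holding=E
     unstack(C, A) → towers=[B; D; E; F/A; G] holding=C

pickup(B)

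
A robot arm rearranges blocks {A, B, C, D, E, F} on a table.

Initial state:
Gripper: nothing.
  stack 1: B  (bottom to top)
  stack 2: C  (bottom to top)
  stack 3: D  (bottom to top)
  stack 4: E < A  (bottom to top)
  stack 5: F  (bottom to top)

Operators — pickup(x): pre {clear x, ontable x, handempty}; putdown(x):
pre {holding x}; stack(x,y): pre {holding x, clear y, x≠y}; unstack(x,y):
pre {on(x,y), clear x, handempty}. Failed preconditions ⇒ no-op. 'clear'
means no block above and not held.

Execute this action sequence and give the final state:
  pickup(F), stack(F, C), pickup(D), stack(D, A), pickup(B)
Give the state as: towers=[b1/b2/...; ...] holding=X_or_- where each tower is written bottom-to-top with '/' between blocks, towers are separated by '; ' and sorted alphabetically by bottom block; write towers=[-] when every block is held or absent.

step 1 (pickup(F)): towers=[B; C; D; E/A] holding=F
step 2 (stack(F, C)): towers=[B; C/F; D; E/A] holding=-
step 3 (pickup(D)): towers=[B; C/F; E/A] holding=D
step 4 (stack(D, A)): towers=[B; C/F; E/A/D] holding=-
step 5 (pickup(B)): towers=[C/F; E/A/D] holding=B

towers=[C/F; E/A/D] holding=B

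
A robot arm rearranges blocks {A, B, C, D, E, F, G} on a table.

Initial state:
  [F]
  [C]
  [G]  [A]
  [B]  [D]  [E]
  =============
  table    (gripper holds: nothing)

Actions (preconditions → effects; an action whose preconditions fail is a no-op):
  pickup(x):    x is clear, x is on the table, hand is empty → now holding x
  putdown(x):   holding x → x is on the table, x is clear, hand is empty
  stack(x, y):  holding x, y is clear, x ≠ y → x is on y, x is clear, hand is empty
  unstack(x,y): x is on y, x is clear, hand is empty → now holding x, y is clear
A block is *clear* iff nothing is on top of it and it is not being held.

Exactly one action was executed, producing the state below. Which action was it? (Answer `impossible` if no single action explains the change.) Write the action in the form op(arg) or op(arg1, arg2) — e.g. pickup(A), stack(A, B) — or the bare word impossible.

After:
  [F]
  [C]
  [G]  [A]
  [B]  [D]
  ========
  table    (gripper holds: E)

pickup(E)

target: towers=[B/G/C/F; D/A] holding=E
     unstack(F, C) → towers=[B/G/C; D/A; E] holding=F
     unstack(A, D) → towers=[B/G/C/F; D; E] holding=A
         pickup(E) → towers=[B/G/C/F; D/A] holding=E  ← match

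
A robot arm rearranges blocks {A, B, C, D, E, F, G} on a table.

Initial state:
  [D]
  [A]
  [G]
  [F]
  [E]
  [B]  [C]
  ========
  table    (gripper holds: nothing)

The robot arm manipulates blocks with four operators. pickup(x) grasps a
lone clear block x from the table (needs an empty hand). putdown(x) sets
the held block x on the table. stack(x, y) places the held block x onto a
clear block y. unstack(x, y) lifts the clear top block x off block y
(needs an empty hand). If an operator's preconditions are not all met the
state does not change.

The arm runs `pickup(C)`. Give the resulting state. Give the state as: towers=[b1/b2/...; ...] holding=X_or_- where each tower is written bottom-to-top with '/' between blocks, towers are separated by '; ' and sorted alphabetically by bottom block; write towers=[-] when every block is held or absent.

towers=[B/E/F/G/A/D] holding=C

before: towers=[B/E/F/G/A/D; C] holding=-
pre[pickup(C)]: clear(C) yes, ontable(C) yes, handempty yes
all met → apply pickup(C)
after:  towers=[B/E/F/G/A/D] holding=C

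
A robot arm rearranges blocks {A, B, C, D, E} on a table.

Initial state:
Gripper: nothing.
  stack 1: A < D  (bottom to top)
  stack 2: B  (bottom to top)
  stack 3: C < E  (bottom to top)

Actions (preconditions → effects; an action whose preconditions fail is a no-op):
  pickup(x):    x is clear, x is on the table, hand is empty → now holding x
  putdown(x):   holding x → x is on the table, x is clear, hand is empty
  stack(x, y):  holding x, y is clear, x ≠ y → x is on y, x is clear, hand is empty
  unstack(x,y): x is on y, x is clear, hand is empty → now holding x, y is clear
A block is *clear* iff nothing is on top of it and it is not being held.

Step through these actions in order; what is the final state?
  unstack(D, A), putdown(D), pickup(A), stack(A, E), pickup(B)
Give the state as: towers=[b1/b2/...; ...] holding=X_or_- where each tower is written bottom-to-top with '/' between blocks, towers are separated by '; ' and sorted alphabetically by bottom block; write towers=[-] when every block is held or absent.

towers=[C/E/A; D] holding=B

step 1 (unstack(D, A)): towers=[A; B; C/E] holding=D
step 2 (putdown(D)): towers=[A; B; C/E; D] holding=-
step 3 (pickup(A)): towers=[B; C/E; D] holding=A
step 4 (stack(A, E)): towers=[B; C/E/A; D] holding=-
step 5 (pickup(B)): towers=[C/E/A; D] holding=B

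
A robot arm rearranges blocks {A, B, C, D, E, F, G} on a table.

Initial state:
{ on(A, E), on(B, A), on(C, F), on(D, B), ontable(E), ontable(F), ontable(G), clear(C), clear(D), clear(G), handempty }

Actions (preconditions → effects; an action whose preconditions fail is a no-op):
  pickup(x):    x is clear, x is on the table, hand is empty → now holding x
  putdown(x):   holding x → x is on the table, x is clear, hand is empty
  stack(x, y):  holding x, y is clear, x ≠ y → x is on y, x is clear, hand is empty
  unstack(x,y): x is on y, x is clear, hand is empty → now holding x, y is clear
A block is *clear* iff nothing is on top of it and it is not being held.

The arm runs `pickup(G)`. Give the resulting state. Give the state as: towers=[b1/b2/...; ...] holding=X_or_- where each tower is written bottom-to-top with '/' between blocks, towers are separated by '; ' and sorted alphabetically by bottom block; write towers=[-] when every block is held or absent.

before: towers=[E/A/B/D; F/C; G] holding=-
pre[pickup(G)]: clear(G) yes, ontable(G) yes, handempty yes
all met → apply pickup(G)
after:  towers=[E/A/B/D; F/C] holding=G

towers=[E/A/B/D; F/C] holding=G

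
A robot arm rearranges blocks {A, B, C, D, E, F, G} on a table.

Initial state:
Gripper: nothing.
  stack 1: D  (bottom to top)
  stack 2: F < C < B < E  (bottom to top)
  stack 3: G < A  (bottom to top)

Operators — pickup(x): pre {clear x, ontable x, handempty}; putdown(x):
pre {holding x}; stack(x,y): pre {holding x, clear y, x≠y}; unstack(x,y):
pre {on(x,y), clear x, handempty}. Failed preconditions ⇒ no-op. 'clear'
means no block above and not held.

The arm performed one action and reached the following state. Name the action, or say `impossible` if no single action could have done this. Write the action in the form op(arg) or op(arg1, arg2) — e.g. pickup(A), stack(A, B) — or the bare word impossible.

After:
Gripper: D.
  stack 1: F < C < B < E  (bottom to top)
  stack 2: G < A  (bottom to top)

pickup(D)

target: towers=[F/C/B/E; G/A] holding=D
         pickup(D) → towers=[F/C/B/E; G/A] holding=D  ← match
     unstack(A, G) → towers=[D; F/C/B/E; G] holding=A
     unstack(E, B) → towers=[D; F/C/B; G/A] holding=E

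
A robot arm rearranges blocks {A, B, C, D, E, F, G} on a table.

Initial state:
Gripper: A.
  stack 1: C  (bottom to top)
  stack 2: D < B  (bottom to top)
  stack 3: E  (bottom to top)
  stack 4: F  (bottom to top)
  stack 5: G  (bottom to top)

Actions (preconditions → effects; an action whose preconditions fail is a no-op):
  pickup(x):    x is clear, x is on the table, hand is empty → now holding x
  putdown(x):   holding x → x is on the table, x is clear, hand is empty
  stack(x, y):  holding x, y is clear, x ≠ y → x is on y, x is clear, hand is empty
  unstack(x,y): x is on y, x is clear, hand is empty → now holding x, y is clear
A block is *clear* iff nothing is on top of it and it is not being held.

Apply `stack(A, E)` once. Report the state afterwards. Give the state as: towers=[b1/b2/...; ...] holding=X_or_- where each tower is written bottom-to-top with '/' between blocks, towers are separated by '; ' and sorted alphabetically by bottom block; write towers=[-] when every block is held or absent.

before: towers=[C; D/B; E; F; G] holding=A
pre[stack(A, E)]: holding(A) yes, clear(E) yes, A≠E yes
all met → apply stack(A, E)
after:  towers=[C; D/B; E/A; F; G] holding=-

towers=[C; D/B; E/A; F; G] holding=-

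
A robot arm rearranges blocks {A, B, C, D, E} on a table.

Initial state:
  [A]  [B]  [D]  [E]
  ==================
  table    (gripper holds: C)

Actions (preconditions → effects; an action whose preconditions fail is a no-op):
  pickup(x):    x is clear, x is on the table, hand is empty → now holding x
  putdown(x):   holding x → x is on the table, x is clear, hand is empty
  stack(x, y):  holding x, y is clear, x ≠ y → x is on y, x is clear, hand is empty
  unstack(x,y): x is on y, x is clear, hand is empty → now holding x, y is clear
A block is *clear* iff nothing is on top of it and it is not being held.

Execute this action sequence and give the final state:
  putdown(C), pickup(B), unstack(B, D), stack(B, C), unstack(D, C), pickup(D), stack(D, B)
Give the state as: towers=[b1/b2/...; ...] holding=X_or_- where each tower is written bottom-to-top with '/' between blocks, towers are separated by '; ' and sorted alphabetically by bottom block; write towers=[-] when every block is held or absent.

towers=[A; C/B/D; E] holding=-

step 1 (putdown(C)): towers=[A; B; C; D; E] holding=-
step 2 (pickup(B)): towers=[A; C; D; E] holding=B
step 3 (unstack(B, D)) [no-op]: towers=[A; C; D; E] holding=B
step 4 (stack(B, C)): towers=[A; C/B; D; E] holding=-
step 5 (unstack(D, C)) [no-op]: towers=[A; C/B; D; E] holding=-
step 6 (pickup(D)): towers=[A; C/B; E] holding=D
step 7 (stack(D, B)): towers=[A; C/B/D; E] holding=-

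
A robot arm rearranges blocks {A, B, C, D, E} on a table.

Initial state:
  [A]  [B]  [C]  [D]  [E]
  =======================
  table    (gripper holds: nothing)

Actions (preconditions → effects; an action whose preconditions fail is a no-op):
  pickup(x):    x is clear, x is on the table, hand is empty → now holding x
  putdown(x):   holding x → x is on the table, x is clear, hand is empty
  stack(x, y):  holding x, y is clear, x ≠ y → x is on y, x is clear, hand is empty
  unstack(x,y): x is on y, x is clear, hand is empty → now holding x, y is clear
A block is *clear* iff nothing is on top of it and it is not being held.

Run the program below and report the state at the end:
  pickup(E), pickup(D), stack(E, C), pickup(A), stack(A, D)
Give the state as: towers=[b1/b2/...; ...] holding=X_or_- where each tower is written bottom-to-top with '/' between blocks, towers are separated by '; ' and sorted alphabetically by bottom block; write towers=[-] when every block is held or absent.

towers=[B; C/E; D/A] holding=-

step 1 (pickup(E)): towers=[A; B; C; D] holding=E
step 2 (pickup(D)) [no-op]: towers=[A; B; C; D] holding=E
step 3 (stack(E, C)): towers=[A; B; C/E; D] holding=-
step 4 (pickup(A)): towers=[B; C/E; D] holding=A
step 5 (stack(A, D)): towers=[B; C/E; D/A] holding=-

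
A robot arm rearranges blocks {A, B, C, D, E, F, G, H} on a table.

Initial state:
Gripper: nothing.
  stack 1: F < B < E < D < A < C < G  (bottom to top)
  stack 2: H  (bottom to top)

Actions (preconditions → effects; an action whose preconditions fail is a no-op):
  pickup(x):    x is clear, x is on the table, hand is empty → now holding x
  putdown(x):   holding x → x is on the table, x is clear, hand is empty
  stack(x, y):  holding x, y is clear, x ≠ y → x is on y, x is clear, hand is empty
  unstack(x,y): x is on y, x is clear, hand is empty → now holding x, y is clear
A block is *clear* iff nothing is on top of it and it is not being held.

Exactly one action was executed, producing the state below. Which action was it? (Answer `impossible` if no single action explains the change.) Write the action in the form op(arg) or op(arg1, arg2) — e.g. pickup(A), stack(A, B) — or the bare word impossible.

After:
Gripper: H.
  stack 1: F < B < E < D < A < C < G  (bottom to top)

target: towers=[F/B/E/D/A/C/G] holding=H
     unstack(G, C) → towers=[F/B/E/D/A/C; H] holding=G
         pickup(H) → towers=[F/B/E/D/A/C/G] holding=H  ← match

pickup(H)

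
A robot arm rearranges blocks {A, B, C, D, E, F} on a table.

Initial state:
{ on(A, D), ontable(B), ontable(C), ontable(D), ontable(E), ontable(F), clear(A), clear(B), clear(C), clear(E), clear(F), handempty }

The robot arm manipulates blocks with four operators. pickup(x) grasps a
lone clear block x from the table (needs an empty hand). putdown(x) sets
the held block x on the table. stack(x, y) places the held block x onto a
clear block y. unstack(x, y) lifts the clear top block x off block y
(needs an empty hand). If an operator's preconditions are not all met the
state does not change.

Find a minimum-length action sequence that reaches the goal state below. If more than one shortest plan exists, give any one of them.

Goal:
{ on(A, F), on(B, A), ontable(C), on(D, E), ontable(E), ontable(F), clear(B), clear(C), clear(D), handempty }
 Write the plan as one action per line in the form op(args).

step 1 (unstack(A, D)): towers=[B; C; D; E; F] holding=A
step 2 (stack(A, F)): towers=[B; C; D; E; F/A] holding=-
step 3 (pickup(B)): towers=[C; D; E; F/A] holding=B
step 4 (stack(B, A)): towers=[C; D; E; F/A/B] holding=-
step 5 (pickup(D)): towers=[C; E; F/A/B] holding=D
step 6 (stack(D, E)): towers=[C; E/D; F/A/B] holding=-
goal check: towers=[C; E/D; F/A/B] holding=- — reached (length 6, optimal by BFS)

unstack(A, D)
stack(A, F)
pickup(B)
stack(B, A)
pickup(D)
stack(D, E)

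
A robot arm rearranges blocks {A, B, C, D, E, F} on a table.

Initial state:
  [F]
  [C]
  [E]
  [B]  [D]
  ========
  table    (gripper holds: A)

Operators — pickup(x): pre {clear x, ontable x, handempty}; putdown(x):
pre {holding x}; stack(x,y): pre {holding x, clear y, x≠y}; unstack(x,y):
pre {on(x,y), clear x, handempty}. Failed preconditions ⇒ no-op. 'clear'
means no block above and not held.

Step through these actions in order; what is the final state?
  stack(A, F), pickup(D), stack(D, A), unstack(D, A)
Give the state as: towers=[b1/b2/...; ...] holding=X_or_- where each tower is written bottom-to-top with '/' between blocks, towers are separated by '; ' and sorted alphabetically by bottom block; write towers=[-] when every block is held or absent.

towers=[B/E/C/F/A] holding=D

step 1 (stack(A, F)): towers=[B/E/C/F/A; D] holding=-
step 2 (pickup(D)): towers=[B/E/C/F/A] holding=D
step 3 (stack(D, A)): towers=[B/E/C/F/A/D] holding=-
step 4 (unstack(D, A)): towers=[B/E/C/F/A] holding=D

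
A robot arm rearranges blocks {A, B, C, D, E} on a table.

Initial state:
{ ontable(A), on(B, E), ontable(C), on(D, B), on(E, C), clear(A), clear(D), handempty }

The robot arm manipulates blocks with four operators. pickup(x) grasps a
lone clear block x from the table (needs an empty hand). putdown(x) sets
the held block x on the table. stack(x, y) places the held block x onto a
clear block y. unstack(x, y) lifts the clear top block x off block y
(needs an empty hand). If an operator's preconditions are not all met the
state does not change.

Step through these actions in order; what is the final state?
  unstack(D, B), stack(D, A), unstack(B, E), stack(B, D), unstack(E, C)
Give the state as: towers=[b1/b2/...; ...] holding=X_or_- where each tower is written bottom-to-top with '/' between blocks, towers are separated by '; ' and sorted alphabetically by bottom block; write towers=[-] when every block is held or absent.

towers=[A/D/B; C] holding=E

step 1 (unstack(D, B)): towers=[A; C/E/B] holding=D
step 2 (stack(D, A)): towers=[A/D; C/E/B] holding=-
step 3 (unstack(B, E)): towers=[A/D; C/E] holding=B
step 4 (stack(B, D)): towers=[A/D/B; C/E] holding=-
step 5 (unstack(E, C)): towers=[A/D/B; C] holding=E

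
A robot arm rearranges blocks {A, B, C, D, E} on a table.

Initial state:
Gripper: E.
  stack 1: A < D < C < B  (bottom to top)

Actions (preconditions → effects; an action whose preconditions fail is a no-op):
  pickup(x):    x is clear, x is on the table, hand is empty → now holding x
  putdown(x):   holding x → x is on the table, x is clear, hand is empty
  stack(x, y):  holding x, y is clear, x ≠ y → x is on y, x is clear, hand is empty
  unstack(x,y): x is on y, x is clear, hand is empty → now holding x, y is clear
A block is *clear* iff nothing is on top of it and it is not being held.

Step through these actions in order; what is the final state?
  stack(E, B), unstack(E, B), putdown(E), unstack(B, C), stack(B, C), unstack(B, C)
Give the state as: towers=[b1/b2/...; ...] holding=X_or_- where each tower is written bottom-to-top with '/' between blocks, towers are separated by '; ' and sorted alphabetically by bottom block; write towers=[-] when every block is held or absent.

step 1 (stack(E, B)): towers=[A/D/C/B/E] holding=-
step 2 (unstack(E, B)): towers=[A/D/C/B] holding=E
step 3 (putdown(E)): towers=[A/D/C/B; E] holding=-
step 4 (unstack(B, C)): towers=[A/D/C; E] holding=B
step 5 (stack(B, C)): towers=[A/D/C/B; E] holding=-
step 6 (unstack(B, C)): towers=[A/D/C; E] holding=B

towers=[A/D/C; E] holding=B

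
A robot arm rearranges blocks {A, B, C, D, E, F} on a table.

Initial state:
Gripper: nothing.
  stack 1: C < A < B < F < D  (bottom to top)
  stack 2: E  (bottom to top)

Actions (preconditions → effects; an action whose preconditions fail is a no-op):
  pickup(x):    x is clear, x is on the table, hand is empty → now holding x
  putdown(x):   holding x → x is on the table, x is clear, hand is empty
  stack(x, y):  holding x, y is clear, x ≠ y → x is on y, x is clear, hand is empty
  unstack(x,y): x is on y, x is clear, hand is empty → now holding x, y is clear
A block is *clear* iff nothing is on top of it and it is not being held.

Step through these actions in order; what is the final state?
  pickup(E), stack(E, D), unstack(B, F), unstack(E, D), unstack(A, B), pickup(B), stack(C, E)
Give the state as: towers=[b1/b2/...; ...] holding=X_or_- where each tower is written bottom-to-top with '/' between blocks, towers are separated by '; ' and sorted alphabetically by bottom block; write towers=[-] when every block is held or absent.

step 1 (pickup(E)): towers=[C/A/B/F/D] holding=E
step 2 (stack(E, D)): towers=[C/A/B/F/D/E] holding=-
step 3 (unstack(B, F)) [no-op]: towers=[C/A/B/F/D/E] holding=-
step 4 (unstack(E, D)): towers=[C/A/B/F/D] holding=E
step 5 (unstack(A, B)) [no-op]: towers=[C/A/B/F/D] holding=E
step 6 (pickup(B)) [no-op]: towers=[C/A/B/F/D] holding=E
step 7 (stack(C, E)) [no-op]: towers=[C/A/B/F/D] holding=E

towers=[C/A/B/F/D] holding=E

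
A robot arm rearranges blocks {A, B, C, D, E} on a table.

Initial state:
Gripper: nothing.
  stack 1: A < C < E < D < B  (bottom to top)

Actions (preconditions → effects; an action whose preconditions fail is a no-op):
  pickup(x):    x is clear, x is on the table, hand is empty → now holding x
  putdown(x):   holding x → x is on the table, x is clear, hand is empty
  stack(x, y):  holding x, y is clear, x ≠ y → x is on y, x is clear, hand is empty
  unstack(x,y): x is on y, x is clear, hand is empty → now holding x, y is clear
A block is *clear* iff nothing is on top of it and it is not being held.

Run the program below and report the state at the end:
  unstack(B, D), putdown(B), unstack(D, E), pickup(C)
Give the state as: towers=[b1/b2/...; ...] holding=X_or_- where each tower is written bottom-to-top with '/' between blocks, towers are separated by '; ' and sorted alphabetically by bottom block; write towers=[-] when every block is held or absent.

towers=[A/C/E; B] holding=D

step 1 (unstack(B, D)): towers=[A/C/E/D] holding=B
step 2 (putdown(B)): towers=[A/C/E/D; B] holding=-
step 3 (unstack(D, E)): towers=[A/C/E; B] holding=D
step 4 (pickup(C)) [no-op]: towers=[A/C/E; B] holding=D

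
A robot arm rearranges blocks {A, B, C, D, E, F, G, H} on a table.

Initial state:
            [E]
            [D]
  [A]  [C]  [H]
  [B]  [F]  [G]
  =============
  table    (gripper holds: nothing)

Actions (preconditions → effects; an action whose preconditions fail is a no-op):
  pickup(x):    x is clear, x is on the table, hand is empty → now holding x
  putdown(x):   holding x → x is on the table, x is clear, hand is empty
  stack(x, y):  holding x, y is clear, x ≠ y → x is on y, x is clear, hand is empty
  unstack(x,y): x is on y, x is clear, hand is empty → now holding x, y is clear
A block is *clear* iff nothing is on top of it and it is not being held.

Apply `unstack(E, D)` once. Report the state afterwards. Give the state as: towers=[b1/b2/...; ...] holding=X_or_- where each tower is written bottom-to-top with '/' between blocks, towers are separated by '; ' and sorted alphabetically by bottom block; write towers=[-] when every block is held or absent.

before: towers=[B/A; F/C; G/H/D/E] holding=-
pre[unstack(E, D)]: on(E,D) ✓, clear(E) ✓, handempty ✓
all met → apply unstack(E, D)
after:  towers=[B/A; F/C; G/H/D] holding=E

towers=[B/A; F/C; G/H/D] holding=E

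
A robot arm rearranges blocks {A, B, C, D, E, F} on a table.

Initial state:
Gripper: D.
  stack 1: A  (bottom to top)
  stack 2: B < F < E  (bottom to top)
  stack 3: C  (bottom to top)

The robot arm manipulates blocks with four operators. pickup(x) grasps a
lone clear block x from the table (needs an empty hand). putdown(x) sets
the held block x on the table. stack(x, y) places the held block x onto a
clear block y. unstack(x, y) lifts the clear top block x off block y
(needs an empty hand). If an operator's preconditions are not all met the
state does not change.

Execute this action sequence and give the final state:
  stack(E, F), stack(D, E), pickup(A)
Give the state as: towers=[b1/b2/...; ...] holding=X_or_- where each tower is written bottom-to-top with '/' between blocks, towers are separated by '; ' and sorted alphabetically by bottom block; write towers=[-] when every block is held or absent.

step 1 (stack(E, F)) [no-op]: towers=[A; B/F/E; C] holding=D
step 2 (stack(D, E)): towers=[A; B/F/E/D; C] holding=-
step 3 (pickup(A)): towers=[B/F/E/D; C] holding=A

towers=[B/F/E/D; C] holding=A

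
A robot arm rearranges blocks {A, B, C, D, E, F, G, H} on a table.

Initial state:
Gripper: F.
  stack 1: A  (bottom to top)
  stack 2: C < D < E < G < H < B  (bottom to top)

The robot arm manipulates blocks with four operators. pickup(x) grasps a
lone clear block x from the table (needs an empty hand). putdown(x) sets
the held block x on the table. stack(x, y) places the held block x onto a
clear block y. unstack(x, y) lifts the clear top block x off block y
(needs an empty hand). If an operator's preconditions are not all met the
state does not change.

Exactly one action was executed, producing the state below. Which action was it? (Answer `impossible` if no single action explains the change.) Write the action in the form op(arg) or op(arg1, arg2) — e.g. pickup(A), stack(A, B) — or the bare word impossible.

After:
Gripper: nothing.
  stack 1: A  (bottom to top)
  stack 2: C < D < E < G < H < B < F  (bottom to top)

target: towers=[A; C/D/E/G/H/B/F] holding=-
        putdown(F) → towers=[A; C/D/E/G/H/B; F] holding=-
       stack(F, A) → towers=[A/F; C/D/E/G/H/B] holding=-
       stack(F, B) → towers=[A; C/D/E/G/H/B/F] holding=-  ← match

stack(F, B)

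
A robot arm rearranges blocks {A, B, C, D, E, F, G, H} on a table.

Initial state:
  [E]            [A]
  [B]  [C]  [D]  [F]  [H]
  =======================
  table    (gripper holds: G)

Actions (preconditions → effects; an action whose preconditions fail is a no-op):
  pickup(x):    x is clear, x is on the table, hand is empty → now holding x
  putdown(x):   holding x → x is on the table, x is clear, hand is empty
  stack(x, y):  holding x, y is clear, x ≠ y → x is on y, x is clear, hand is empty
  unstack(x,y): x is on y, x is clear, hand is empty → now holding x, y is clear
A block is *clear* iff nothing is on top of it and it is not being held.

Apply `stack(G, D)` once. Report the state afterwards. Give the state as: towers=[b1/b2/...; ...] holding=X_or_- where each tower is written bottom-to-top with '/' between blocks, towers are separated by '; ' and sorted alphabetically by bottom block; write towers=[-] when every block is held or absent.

towers=[B/E; C; D/G; F/A; H] holding=-

before: towers=[B/E; C; D; F/A; H] holding=G
pre[stack(G, D)]: holding(G) ✓, clear(D) ✓, G≠D ✓
all met → apply stack(G, D)
after:  towers=[B/E; C; D/G; F/A; H] holding=-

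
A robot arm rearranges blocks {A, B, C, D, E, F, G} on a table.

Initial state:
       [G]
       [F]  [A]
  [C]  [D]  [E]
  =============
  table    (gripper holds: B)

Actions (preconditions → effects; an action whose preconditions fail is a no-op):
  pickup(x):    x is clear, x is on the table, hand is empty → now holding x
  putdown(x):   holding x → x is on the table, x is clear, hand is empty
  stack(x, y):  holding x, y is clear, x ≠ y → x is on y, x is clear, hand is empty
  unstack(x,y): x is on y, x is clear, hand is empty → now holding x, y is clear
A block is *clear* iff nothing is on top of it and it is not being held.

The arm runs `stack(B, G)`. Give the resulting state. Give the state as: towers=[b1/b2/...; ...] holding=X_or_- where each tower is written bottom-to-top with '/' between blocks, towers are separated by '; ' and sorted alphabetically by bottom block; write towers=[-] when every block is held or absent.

before: towers=[C; D/F/G; E/A] holding=B
pre[stack(B, G)]: holding(B) ✓, clear(G) ✓, B≠G ✓
all met → apply stack(B, G)
after:  towers=[C; D/F/G/B; E/A] holding=-

towers=[C; D/F/G/B; E/A] holding=-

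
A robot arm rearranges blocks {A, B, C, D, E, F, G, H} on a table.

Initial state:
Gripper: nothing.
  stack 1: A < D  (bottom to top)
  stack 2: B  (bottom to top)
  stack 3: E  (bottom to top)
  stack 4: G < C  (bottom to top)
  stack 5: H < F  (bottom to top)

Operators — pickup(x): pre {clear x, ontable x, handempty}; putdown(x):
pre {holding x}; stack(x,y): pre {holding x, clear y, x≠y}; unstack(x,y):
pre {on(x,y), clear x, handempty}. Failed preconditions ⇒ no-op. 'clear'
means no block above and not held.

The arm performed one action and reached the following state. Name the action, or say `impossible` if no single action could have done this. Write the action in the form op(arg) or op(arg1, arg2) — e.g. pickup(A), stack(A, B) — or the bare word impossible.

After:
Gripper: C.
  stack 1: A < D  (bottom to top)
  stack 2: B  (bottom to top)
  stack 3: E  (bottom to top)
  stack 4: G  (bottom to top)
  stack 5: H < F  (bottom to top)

unstack(C, G)

target: towers=[A/D; B; E; G; H/F] holding=C
         pickup(E) → towers=[A/D; B; G/C; H/F] holding=E
         pickup(B) → towers=[A/D; E; G/C; H/F] holding=B
     unstack(F, H) → towers=[A/D; B; E; G/C; H] holding=F
     unstack(D, A) → towers=[A; B; E; G/C; H/F] holding=D
     unstack(C, G) → towers=[A/D; B; E; G; H/F] holding=C  ← match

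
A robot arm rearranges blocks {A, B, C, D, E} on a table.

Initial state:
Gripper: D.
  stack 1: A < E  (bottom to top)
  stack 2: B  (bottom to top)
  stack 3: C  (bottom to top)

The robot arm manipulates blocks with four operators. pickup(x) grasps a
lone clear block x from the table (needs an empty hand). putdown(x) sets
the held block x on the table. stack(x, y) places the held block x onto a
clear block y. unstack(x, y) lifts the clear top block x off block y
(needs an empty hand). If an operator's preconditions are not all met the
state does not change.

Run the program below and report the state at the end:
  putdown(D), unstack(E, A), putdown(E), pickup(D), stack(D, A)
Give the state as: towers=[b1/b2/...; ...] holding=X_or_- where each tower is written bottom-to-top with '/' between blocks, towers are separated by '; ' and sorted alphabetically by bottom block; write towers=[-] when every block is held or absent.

towers=[A/D; B; C; E] holding=-

step 1 (putdown(D)): towers=[A/E; B; C; D] holding=-
step 2 (unstack(E, A)): towers=[A; B; C; D] holding=E
step 3 (putdown(E)): towers=[A; B; C; D; E] holding=-
step 4 (pickup(D)): towers=[A; B; C; E] holding=D
step 5 (stack(D, A)): towers=[A/D; B; C; E] holding=-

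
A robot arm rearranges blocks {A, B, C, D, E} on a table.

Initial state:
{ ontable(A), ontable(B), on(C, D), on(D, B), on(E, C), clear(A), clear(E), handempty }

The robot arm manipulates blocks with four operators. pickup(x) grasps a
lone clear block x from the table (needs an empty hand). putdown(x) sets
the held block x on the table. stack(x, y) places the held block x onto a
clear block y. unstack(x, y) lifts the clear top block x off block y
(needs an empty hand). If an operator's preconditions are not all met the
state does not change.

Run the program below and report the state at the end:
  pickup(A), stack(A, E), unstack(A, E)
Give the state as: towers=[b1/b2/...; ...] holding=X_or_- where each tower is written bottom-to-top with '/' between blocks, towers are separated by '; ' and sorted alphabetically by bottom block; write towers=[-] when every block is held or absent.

step 1 (pickup(A)): towers=[B/D/C/E] holding=A
step 2 (stack(A, E)): towers=[B/D/C/E/A] holding=-
step 3 (unstack(A, E)): towers=[B/D/C/E] holding=A

towers=[B/D/C/E] holding=A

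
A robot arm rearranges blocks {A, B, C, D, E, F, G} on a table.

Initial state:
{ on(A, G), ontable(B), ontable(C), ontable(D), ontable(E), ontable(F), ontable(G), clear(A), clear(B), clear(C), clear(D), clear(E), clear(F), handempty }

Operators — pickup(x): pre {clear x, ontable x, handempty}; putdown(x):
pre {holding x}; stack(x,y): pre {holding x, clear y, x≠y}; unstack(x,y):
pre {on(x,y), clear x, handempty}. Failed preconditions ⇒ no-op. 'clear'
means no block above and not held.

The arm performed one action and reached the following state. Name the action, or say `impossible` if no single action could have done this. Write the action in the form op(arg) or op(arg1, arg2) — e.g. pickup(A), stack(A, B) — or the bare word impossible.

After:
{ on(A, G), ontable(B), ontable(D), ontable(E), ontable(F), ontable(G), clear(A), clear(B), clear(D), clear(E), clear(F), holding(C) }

target: towers=[B; D; E; F; G/A] holding=C
         pickup(B) → towers=[C; D; E; F; G/A] holding=B
         pickup(F) → towers=[B; C; D; E; G/A] holding=F
         pickup(D) → towers=[B; C; E; F; G/A] holding=D
     unstack(A, G) → towers=[B; C; D; E; F; G] holding=A
         pickup(E) → towers=[B; C; D; F; G/A] holding=E
         pickup(C) → towers=[B; D; E; F; G/A] holding=C  ← match

pickup(C)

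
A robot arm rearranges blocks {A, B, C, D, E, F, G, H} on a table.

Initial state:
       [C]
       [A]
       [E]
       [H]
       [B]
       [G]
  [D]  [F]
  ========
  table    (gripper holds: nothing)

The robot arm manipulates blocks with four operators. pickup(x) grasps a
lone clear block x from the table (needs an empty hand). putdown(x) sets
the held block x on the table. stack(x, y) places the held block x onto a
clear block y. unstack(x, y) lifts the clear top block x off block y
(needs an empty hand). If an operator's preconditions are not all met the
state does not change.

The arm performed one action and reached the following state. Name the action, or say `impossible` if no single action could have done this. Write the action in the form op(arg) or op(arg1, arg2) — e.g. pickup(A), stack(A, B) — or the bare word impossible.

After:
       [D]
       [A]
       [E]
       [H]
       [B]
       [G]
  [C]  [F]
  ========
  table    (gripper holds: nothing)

impossible

target: towers=[C; F/G/B/H/E/A/D] holding=-
         pickup(D) → towers=[F/G/B/H/E/A/C] holding=D
     unstack(C, A) → towers=[D; F/G/B/H/E/A] holding=C
none of the 2 applicable actions match → impossible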